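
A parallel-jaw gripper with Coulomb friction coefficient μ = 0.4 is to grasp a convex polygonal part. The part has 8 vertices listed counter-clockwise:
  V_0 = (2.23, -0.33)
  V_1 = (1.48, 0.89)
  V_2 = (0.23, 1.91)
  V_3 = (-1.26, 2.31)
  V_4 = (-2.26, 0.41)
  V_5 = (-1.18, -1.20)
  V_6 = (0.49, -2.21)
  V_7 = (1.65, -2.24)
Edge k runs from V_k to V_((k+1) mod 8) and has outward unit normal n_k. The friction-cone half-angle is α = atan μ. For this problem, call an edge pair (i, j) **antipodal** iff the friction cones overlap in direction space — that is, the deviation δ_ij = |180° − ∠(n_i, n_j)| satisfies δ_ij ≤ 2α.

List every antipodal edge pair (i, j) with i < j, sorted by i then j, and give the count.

count = 9; pairs: (0,4), (0,5), (1,4), (1,5), (1,6), (2,4), (2,5), (2,6), (3,7)

α = atan 0.4 = 21.80°;  2α = 43.60°
n_0 = (+0.8519, +0.5237)
n_1 = (+0.6322, +0.7748)
n_2 = (+0.2593, +0.9658)
n_3 = (-0.8849, +0.4657)
n_4 = (-0.8305, -0.5571)
n_5 = (-0.5175, -0.8557)
n_6 = (-0.0259, -0.9997)
n_7 = (+0.9569, -0.2906)
  (0,1): δ = 160.80°  ·
  (0,2): δ = 136.61°  ·
  (0,3): δ = 59.34°  ·
  (0,4): δ = 2.27°  ✓
  (0,5): δ = 27.25°  ✓
  (0,6): δ = 56.94°  ·
  (0,7): δ = 131.53°  ·
  (1,2): δ = 155.81°  ·
  (1,3): δ = 78.54°  ·
  (1,4): δ = 16.93°  ✓
  (1,5): δ = 8.05°  ✓
  (1,6): δ = 37.73°  ✓
  (1,7): δ = 112.32°  ·
  (2,3): δ = 102.73°  ·
  (2,4): δ = 41.12°  ✓
  (2,5): δ = 16.14°  ✓
  (2,6): δ = 13.55°  ✓
  (2,7): δ = 88.14°  ·
  (3,4): δ = 118.39°  ·
  (3,5): δ = 93.41°  ·
  (3,6): δ = 63.72°  ·
  (3,7): δ = 10.87°  ✓
  (4,5): δ = 155.02°  ·
  (4,6): δ = 125.34°  ·
  (4,7): δ = 50.75°  ·
  (5,6): δ = 150.32°  ·
  (5,7): δ = 75.73°  ·
  (6,7): δ = 105.41°  ·
antipodal pairs: 9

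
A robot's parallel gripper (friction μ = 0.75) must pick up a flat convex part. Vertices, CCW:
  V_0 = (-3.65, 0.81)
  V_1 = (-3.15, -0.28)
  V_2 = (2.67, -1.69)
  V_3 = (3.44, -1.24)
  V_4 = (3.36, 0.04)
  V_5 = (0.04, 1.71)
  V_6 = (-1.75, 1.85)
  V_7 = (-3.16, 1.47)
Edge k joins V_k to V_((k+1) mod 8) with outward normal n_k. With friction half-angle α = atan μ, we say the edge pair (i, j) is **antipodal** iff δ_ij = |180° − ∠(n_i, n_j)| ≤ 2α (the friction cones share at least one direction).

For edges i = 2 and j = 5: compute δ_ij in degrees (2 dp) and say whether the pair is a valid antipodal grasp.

α = atan 0.75 = 36.87°;  2α = 73.74°
edge 2: e_2 = (+0.77, +0.45);  n_2 = (+0.5046, -0.8634)
edge 5: e_5 = (-1.79, +0.14);  n_5 = (+0.0780, +0.9970)
∠(n_2, n_5) = 145.23°
δ = |180° − 145.23°| = 34.77°
34.77° ≤ 2α = 73.74°  →  valid

δ = 34.77°, valid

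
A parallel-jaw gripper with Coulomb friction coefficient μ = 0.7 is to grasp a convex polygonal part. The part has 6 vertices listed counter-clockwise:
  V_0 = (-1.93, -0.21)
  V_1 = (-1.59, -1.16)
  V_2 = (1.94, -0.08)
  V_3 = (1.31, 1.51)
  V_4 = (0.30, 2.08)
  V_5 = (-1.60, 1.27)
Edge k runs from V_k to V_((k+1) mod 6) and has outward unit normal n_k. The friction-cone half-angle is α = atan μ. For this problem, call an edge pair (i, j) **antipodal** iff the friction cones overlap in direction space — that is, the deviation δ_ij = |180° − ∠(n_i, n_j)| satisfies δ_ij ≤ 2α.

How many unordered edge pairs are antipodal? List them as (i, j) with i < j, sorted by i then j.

α = atan 0.7 = 34.99°;  2α = 69.98°
n_0 = (-0.9415, -0.3370)
n_1 = (+0.2926, -0.9562)
n_2 = (+0.9297, +0.3684)
n_3 = (+0.4915, +0.8709)
n_4 = (-0.3922, +0.9199)
n_5 = (-0.9760, +0.2176)
  (0,1): δ = 92.68°  ·
  (0,2): δ = 1.92°  ✓
  (0,3): δ = 40.87°  ✓
  (0,4): δ = 93.40°  ·
  (0,5): δ = 147.74°  ·
  (1,2): δ = 85.40°  ·
  (1,3): δ = 46.45°  ✓
  (1,4): δ = 6.08°  ✓
  (1,5): δ = 60.42°  ✓
  (2,3): δ = 141.05°  ·
  (2,4): δ = 88.53°  ·
  (2,5): δ = 34.18°  ✓
  (3,4): δ = 127.47°  ·
  (3,5): δ = 73.13°  ·
  (4,5): δ = 125.66°  ·
antipodal pairs: 6

count = 6; pairs: (0,2), (0,3), (1,3), (1,4), (1,5), (2,5)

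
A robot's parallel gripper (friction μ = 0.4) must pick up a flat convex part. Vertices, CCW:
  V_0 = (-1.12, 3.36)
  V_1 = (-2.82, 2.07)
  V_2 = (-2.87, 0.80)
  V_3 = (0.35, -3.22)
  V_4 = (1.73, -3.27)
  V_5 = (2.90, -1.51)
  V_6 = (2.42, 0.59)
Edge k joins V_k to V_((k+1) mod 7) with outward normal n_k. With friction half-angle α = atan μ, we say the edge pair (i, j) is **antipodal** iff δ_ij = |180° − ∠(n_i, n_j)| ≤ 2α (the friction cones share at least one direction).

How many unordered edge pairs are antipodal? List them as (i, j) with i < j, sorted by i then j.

α = atan 0.4 = 21.80°;  2α = 43.60°
n_0 = (-0.6045, +0.7966)
n_1 = (-0.9992, +0.0393)
n_2 = (-0.7805, -0.6252)
n_3 = (-0.0362, -0.9993)
n_4 = (+0.8328, -0.5536)
n_5 = (+0.9749, +0.2228)
n_6 = (+0.6162, +0.7876)
  (0,1): δ = 129.45°  ·
  (0,2): δ = 88.50°  ·
  (0,3): δ = 39.27°  ✓
  (0,4): δ = 19.19°  ✓
  (0,5): δ = 65.68°  ·
  (0,6): δ = 104.77°  ·
  (1,2): δ = 139.05°  ·
  (1,3): δ = 89.82°  ·
  (1,4): δ = 31.36°  ✓
  (1,5): δ = 15.13°  ✓
  (1,6): δ = 54.21°  ·
  (2,3): δ = 130.77°  ·
  (2,4): δ = 72.31°  ·
  (2,5): δ = 25.82°  ✓
  (2,6): δ = 13.26°  ✓
  (3,4): δ = 121.54°  ·
  (3,5): δ = 75.05°  ·
  (3,6): δ = 35.97°  ✓
  (4,5): δ = 133.51°  ·
  (4,6): δ = 94.43°  ·
  (5,6): δ = 140.92°  ·
antipodal pairs: 7

count = 7; pairs: (0,3), (0,4), (1,4), (1,5), (2,5), (2,6), (3,6)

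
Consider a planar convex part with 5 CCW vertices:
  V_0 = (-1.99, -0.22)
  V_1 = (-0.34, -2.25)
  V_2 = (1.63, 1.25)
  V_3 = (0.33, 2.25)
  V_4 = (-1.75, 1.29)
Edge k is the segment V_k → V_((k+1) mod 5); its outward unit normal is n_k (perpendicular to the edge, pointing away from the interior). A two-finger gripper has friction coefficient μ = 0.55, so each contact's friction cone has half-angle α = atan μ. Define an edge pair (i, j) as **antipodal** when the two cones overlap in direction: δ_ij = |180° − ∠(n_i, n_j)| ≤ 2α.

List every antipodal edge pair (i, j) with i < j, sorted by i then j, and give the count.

count = 3; pairs: (0,2), (1,3), (1,4)

α = atan 0.55 = 28.81°;  2α = 57.62°
n_0 = (-0.7760, -0.6307)
n_1 = (+0.8714, -0.4905)
n_2 = (+0.6097, +0.7926)
n_3 = (-0.4191, +0.9080)
n_4 = (-0.9876, +0.1570)
  (0,1): δ = 68.48°  ·
  (0,2): δ = 13.33°  ✓
  (0,3): δ = 75.67°  ·
  (0,4): δ = 131.86°  ·
  (1,2): δ = 98.20°  ·
  (1,3): δ = 35.85°  ✓
  (1,4): δ = 20.34°  ✓
  (2,3): δ = 117.66°  ·
  (2,4): δ = 61.46°  ·
  (3,4): δ = 123.81°  ·
antipodal pairs: 3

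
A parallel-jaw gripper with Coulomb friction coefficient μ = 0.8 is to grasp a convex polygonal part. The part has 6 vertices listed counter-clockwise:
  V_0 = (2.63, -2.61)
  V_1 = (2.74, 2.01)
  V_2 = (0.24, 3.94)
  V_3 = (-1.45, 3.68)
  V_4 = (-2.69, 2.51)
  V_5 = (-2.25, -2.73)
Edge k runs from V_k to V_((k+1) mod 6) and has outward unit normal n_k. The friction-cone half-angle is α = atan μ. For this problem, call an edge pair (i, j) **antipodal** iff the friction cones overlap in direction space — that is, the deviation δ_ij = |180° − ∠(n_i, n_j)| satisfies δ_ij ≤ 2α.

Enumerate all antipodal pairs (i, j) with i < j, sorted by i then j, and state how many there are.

α = atan 0.8 = 38.66°;  2α = 77.32°
n_0 = (+0.9997, -0.0238)
n_1 = (+0.6111, +0.7916)
n_2 = (-0.1521, +0.9884)
n_3 = (-0.6863, +0.7273)
n_4 = (-0.9965, -0.0837)
n_5 = (+0.0246, -0.9997)
  (0,1): δ = 126.30°  ·
  (0,2): δ = 79.89°  ·
  (0,3): δ = 45.30°  ✓
  (0,4): δ = 6.16°  ✓
  (0,5): δ = 92.77°  ·
  (1,2): δ = 133.59°  ·
  (1,3): δ = 99.00°  ·
  (1,4): δ = 47.53°  ✓
  (1,5): δ = 39.08°  ✓
  (2,3): δ = 145.41°  ·
  (2,4): δ = 93.95°  ·
  (2,5): δ = 7.34°  ✓
  (3,4): δ = 128.54°  ·
  (3,5): δ = 41.93°  ✓
  (4,5): δ = 93.39°  ·
antipodal pairs: 6

count = 6; pairs: (0,3), (0,4), (1,4), (1,5), (2,5), (3,5)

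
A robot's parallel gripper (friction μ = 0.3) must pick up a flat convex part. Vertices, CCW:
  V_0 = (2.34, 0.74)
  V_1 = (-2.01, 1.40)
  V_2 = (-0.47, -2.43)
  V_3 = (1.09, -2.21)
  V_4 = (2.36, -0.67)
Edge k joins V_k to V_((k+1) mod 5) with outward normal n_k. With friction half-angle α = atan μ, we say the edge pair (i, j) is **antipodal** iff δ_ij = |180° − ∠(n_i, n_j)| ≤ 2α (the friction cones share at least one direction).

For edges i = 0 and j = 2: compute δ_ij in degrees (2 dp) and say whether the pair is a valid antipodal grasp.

α = atan 0.3 = 16.70°;  2α = 33.40°
edge 0: e_0 = (-4.35, +0.66);  n_0 = (+0.1500, +0.9887)
edge 2: e_2 = (+1.56, +0.22);  n_2 = (+0.1396, -0.9902)
∠(n_0, n_2) = 163.35°
δ = |180° − 163.35°| = 16.65°
16.65° ≤ 2α = 33.40°  →  valid

δ = 16.65°, valid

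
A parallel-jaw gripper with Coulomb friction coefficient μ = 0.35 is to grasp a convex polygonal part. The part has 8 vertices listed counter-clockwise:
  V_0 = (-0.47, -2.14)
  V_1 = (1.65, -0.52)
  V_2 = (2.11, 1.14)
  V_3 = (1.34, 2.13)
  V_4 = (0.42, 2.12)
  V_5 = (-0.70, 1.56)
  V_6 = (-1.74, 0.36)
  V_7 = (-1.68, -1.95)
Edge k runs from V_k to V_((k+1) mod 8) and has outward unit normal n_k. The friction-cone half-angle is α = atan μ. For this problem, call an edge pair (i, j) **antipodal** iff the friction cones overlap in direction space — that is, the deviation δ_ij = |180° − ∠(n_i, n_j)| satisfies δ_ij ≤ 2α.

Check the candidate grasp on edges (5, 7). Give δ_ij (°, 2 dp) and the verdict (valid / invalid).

α = atan 0.35 = 19.29°;  2α = 38.58°
edge 5: e_5 = (-1.04, -1.20);  n_5 = (-0.7557, +0.6549)
edge 7: e_7 = (+1.21, -0.19);  n_7 = (-0.1551, -0.9879)
∠(n_5, n_7) = 121.99°
δ = |180° − 121.99°| = 58.01°
58.01° > 2α = 38.58°  →  invalid

δ = 58.01°, invalid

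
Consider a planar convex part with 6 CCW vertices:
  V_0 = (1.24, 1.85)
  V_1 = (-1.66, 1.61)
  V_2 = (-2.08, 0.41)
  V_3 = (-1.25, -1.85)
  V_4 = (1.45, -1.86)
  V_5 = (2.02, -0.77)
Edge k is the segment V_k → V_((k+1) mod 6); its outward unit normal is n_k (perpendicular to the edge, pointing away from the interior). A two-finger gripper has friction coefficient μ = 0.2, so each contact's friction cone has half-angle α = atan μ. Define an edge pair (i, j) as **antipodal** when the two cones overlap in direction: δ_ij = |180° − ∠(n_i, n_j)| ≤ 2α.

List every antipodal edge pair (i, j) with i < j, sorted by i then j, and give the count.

α = atan 0.2 = 11.31°;  2α = 22.62°
n_0 = (-0.0825, +0.9966)
n_1 = (-0.9439, +0.3304)
n_2 = (-0.9387, -0.3447)
n_3 = (-0.0037, -1.0000)
n_4 = (+0.8861, -0.4634)
n_5 = (+0.9584, +0.2853)
  (0,1): δ = 114.02°  ·
  (0,2): δ = 74.56°  ·
  (0,3): δ = 4.94°  ✓
  (0,4): δ = 57.66°  ·
  (0,5): δ = 101.85°  ·
  (1,2): δ = 140.54°  ·
  (1,3): δ = 70.92°  ·
  (1,4): δ = 8.32°  ✓
  (1,5): δ = 35.87°  ·
  (2,3): δ = 110.38°  ·
  (2,4): δ = 47.77°  ·
  (2,5): δ = 3.59°  ✓
  (3,4): δ = 117.39°  ·
  (3,5): δ = 73.21°  ·
  (4,5): δ = 135.81°  ·
antipodal pairs: 3

count = 3; pairs: (0,3), (1,4), (2,5)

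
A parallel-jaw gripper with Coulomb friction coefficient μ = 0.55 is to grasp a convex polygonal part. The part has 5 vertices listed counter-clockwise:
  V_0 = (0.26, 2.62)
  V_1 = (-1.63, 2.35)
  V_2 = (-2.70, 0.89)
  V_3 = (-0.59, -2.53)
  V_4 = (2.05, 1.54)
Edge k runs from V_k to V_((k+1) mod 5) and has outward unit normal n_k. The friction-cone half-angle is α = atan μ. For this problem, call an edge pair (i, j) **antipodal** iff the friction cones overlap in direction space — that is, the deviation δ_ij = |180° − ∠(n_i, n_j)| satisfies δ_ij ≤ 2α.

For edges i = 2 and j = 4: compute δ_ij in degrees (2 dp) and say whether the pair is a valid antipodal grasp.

δ = 27.22°, valid

α = atan 0.55 = 28.81°;  2α = 57.62°
edge 2: e_2 = (+2.11, -3.42);  n_2 = (-0.8511, -0.5251)
edge 4: e_4 = (-1.79, +1.08);  n_4 = (+0.5166, +0.8562)
∠(n_2, n_4) = 152.78°
δ = |180° − 152.78°| = 27.22°
27.22° ≤ 2α = 57.62°  →  valid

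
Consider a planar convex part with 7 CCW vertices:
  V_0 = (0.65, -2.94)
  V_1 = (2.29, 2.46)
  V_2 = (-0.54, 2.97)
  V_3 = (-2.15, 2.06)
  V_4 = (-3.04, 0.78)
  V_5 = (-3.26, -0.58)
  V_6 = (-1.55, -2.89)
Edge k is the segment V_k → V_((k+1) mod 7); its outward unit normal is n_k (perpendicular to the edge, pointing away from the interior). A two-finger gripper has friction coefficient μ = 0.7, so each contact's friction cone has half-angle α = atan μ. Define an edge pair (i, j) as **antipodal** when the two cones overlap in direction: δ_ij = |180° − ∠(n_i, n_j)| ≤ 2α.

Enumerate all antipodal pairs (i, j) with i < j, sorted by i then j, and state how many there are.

count = 8; pairs: (0,2), (0,3), (0,4), (0,5), (1,5), (1,6), (2,6), (3,6)

α = atan 0.7 = 34.99°;  2α = 69.98°
n_0 = (+0.9568, -0.2906)
n_1 = (+0.1774, +0.9841)
n_2 = (-0.4921, +0.8706)
n_3 = (-0.8210, +0.5709)
n_4 = (-0.9872, +0.1597)
n_5 = (-0.8037, -0.5950)
n_6 = (-0.0227, -0.9997)
  (0,1): δ = 83.32°  ·
  (0,2): δ = 43.63°  ✓
  (0,3): δ = 17.92°  ✓
  (0,4): δ = 7.70°  ✓
  (0,5): δ = 53.40°  ✓
  (0,6): δ = 105.59°  ·
  (1,2): δ = 140.31°  ·
  (1,3): δ = 114.60°  ·
  (1,4): δ = 88.97°  ·
  (1,5): δ = 43.27°  ✓
  (1,6): δ = 8.91°  ✓
  (2,3): δ = 154.29°  ·
  (2,4): δ = 128.66°  ·
  (2,5): δ = 82.96°  ·
  (2,6): δ = 30.78°  ✓
  (3,4): δ = 154.38°  ·
  (3,5): δ = 108.68°  ·
  (3,6): δ = 56.49°  ✓
  (4,5): δ = 134.30°  ·
  (4,6): δ = 82.11°  ·
  (5,6): δ = 127.81°  ·
antipodal pairs: 8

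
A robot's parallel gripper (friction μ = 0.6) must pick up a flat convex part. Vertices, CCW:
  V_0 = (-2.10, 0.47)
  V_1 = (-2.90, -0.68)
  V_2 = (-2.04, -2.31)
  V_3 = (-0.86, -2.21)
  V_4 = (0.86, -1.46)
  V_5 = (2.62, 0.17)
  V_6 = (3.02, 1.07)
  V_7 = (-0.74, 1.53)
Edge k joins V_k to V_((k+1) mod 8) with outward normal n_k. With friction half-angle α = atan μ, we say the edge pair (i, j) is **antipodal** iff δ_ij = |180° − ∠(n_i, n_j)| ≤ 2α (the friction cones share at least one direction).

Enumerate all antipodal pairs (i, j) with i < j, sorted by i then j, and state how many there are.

α = atan 0.6 = 30.96°;  2α = 61.93°
n_0 = (-0.8209, +0.5711)
n_1 = (-0.8844, -0.4666)
n_2 = (+0.0844, -0.9964)
n_3 = (+0.3997, -0.9166)
n_4 = (+0.6795, -0.7337)
n_5 = (+0.9138, -0.4061)
n_6 = (+0.1214, +0.9926)
n_7 = (-0.6147, +0.7887)
  (0,1): δ = 117.36°  ·
  (0,2): δ = 50.33°  ✓
  (0,3): δ = 31.62°  ✓
  (0,4): δ = 12.37°  ✓
  (0,5): δ = 10.86°  ✓
  (0,6): δ = 117.85°  ·
  (0,7): δ = 162.76°  ·
  (1,2): δ = 112.97°  ·
  (1,3): δ = 94.26°  ·
  (1,4): δ = 75.01°  ·
  (1,5): δ = 51.78°  ✓
  (1,6): δ = 55.21°  ✓
  (1,7): δ = 100.12°  ·
  (2,3): δ = 161.28°  ·
  (2,4): δ = 142.04°  ·
  (2,5): δ = 118.81°  ·
  (2,6): δ = 11.82°  ✓
  (2,7): δ = 33.09°  ✓
  (3,4): δ = 160.76°  ·
  (3,5): δ = 137.52°  ·
  (3,6): δ = 30.53°  ✓
  (3,7): δ = 14.37°  ✓
  (4,5): δ = 156.77°  ·
  (4,6): δ = 49.78°  ✓
  (4,7): δ = 4.87°  ✓
  (5,6): δ = 73.01°  ·
  (5,7): δ = 28.10°  ✓
  (6,7): δ = 135.09°  ·
antipodal pairs: 13

count = 13; pairs: (0,2), (0,3), (0,4), (0,5), (1,5), (1,6), (2,6), (2,7), (3,6), (3,7), (4,6), (4,7), (5,7)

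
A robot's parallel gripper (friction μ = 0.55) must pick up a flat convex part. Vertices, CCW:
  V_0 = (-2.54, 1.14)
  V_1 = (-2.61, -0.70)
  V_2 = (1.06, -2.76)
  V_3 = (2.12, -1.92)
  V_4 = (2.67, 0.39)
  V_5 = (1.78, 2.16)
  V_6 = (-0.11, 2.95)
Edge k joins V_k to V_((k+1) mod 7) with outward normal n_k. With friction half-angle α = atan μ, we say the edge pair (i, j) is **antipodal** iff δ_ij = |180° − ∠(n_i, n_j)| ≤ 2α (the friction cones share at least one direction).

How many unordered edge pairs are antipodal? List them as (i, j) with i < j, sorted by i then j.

count = 7; pairs: (0,2), (0,3), (0,4), (1,4), (1,5), (2,6), (3,6)

α = atan 0.55 = 28.81°;  2α = 57.62°
n_0 = (-0.9993, +0.0380)
n_1 = (-0.4895, -0.8720)
n_2 = (+0.6211, -0.7837)
n_3 = (+0.9728, -0.2316)
n_4 = (+0.8934, +0.4492)
n_5 = (+0.3857, +0.9226)
n_6 = (-0.5974, +0.8020)
  (0,1): δ = 117.13°  ·
  (0,2): δ = 49.43°  ✓
  (0,3): δ = 11.21°  ✓
  (0,4): δ = 28.87°  ✓
  (0,5): δ = 69.49°  ·
  (0,6): δ = 128.86°  ·
  (1,2): δ = 112.30°  ·
  (1,3): δ = 74.09°  ·
  (1,4): δ = 34.00°  ✓
  (1,5): δ = 6.62°  ✓
  (1,6): δ = 65.99°  ·
  (2,3): δ = 141.79°  ·
  (2,4): δ = 101.70°  ·
  (2,5): δ = 61.08°  ·
  (2,6): δ = 1.71°  ✓
  (3,4): δ = 139.91°  ·
  (3,5): δ = 99.29°  ·
  (3,6): δ = 39.93°  ✓
  (4,5): δ = 139.38°  ·
  (4,6): δ = 80.01°  ·
  (5,6): δ = 120.63°  ·
antipodal pairs: 7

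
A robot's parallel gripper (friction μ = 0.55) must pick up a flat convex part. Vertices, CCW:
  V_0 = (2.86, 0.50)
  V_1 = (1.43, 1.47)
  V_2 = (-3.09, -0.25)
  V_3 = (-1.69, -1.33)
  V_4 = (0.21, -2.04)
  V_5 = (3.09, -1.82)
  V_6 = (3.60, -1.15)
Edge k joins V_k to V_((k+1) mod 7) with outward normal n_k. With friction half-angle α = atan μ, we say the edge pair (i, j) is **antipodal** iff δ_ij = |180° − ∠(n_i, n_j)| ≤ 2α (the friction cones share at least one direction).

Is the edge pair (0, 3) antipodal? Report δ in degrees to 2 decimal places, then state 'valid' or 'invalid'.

α = atan 0.55 = 28.81°;  2α = 57.62°
edge 0: e_0 = (-1.43, +0.97);  n_0 = (+0.5614, +0.8276)
edge 3: e_3 = (+1.90, -0.71);  n_3 = (-0.3500, -0.9367)
∠(n_0, n_3) = 166.34°
δ = |180° − 166.34°| = 13.66°
13.66° ≤ 2α = 57.62°  →  valid

δ = 13.66°, valid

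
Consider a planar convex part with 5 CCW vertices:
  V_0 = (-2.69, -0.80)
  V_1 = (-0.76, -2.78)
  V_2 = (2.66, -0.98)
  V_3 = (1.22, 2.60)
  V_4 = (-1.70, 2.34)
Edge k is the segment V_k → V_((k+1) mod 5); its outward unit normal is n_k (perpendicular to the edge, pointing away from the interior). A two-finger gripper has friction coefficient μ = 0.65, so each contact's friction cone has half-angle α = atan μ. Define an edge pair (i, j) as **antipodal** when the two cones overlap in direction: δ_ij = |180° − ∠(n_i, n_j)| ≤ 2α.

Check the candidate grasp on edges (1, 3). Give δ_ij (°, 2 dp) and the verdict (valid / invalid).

δ = 22.67°, valid

α = atan 0.65 = 33.02°;  2α = 66.05°
edge 1: e_1 = (+3.42, +1.80);  n_1 = (+0.4657, -0.8849)
edge 3: e_3 = (-2.92, -0.26);  n_3 = (-0.0887, +0.9961)
∠(n_1, n_3) = 157.33°
δ = |180° − 157.33°| = 22.67°
22.67° ≤ 2α = 66.05°  →  valid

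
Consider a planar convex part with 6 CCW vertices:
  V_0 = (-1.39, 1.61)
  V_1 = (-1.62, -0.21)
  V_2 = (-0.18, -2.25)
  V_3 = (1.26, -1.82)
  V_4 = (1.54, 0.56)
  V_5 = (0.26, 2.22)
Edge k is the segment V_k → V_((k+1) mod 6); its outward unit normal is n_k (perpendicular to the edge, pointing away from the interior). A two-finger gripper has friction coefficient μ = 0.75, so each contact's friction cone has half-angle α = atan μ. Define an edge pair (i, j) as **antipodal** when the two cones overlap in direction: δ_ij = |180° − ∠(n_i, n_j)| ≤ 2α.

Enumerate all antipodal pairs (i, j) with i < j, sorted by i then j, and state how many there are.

α = atan 0.75 = 36.87°;  2α = 73.74°
n_0 = (-0.9921, +0.1254)
n_1 = (-0.8170, -0.5767)
n_2 = (+0.2861, -0.9582)
n_3 = (+0.9932, -0.1168)
n_4 = (+0.7919, +0.6106)
n_5 = (-0.3468, +0.9380)
  (0,1): δ = 137.58°  ·
  (0,2): δ = 66.17°  ✓
  (0,3): δ = 0.49°  ✓
  (0,4): δ = 44.84°  ✓
  (0,5): δ = 117.49°  ·
  (1,2): δ = 108.59°  ·
  (1,3): δ = 41.93°  ✓
  (1,4): δ = 2.42°  ✓
  (1,5): δ = 75.07°  ·
  (2,3): δ = 113.34°  ·
  (2,4): δ = 68.99°  ✓
  (2,5): δ = 3.66°  ✓
  (3,4): δ = 135.65°  ·
  (3,5): δ = 63.00°  ✓
  (4,5): δ = 107.35°  ·
antipodal pairs: 8

count = 8; pairs: (0,2), (0,3), (0,4), (1,3), (1,4), (2,4), (2,5), (3,5)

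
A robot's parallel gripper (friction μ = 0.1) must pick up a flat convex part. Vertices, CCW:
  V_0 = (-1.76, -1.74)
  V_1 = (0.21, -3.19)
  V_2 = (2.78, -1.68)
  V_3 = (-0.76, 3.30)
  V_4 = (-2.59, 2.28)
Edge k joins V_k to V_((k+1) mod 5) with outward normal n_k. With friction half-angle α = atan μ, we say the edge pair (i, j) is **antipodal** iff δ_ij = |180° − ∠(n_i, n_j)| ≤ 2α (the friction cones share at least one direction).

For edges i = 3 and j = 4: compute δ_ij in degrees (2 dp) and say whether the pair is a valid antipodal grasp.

α = atan 0.1 = 5.71°;  2α = 11.42°
edge 3: e_3 = (-1.83, -1.02);  n_3 = (-0.4869, +0.8735)
edge 4: e_4 = (+0.83, -4.02);  n_4 = (-0.9793, -0.2022)
∠(n_3, n_4) = 72.53°
δ = |180° − 72.53°| = 107.47°
107.47° > 2α = 11.42°  →  invalid

δ = 107.47°, invalid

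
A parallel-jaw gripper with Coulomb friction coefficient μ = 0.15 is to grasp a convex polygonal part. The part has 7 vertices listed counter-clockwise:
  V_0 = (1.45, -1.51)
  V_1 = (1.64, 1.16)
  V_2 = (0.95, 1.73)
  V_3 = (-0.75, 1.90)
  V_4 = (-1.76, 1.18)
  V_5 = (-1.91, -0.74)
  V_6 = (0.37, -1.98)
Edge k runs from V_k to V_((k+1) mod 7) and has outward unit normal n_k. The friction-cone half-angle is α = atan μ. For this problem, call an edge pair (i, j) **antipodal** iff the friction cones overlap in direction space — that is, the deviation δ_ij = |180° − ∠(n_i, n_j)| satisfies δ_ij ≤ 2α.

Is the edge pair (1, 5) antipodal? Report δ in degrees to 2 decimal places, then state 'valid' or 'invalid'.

α = atan 0.15 = 8.53°;  2α = 17.06°
edge 1: e_1 = (-0.69, +0.57);  n_1 = (+0.6369, +0.7710)
edge 5: e_5 = (+2.28, -1.24);  n_5 = (-0.4778, -0.8785)
∠(n_1, n_5) = 168.98°
δ = |180° − 168.98°| = 11.02°
11.02° ≤ 2α = 17.06°  →  valid

δ = 11.02°, valid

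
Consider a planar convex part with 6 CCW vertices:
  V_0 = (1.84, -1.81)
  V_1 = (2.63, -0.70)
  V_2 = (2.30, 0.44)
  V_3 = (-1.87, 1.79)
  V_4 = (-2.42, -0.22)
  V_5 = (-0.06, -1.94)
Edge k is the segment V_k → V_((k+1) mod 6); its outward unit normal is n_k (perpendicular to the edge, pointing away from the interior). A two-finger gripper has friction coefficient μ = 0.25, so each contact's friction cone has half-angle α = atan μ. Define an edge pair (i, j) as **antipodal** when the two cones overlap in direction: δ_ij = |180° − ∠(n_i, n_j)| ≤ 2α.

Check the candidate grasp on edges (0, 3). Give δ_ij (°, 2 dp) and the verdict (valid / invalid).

α = atan 0.25 = 14.04°;  2α = 28.07°
edge 0: e_0 = (+0.79, +1.11);  n_0 = (+0.8147, -0.5798)
edge 3: e_3 = (-0.55, -2.01);  n_3 = (-0.9645, +0.2639)
∠(n_0, n_3) = 159.86°
δ = |180° − 159.86°| = 20.14°
20.14° ≤ 2α = 28.07°  →  valid

δ = 20.14°, valid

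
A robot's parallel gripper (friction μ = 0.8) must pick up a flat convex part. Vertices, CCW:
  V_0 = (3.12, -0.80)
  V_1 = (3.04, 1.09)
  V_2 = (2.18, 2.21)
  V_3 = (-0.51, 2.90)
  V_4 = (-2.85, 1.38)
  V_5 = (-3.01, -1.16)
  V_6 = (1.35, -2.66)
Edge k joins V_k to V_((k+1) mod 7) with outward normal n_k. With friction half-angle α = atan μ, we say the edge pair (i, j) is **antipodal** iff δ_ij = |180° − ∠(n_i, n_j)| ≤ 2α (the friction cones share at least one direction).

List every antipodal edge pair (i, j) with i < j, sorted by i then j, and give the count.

α = atan 0.8 = 38.66°;  2α = 77.32°
n_0 = (+0.9991, +0.0423)
n_1 = (+0.7932, +0.6090)
n_2 = (+0.2485, +0.9686)
n_3 = (-0.5447, +0.8386)
n_4 = (-0.9980, +0.0629)
n_5 = (-0.3253, -0.9456)
n_6 = (+0.7244, -0.6894)
  (0,1): δ = 144.90°  ·
  (0,2): δ = 106.81°  ·
  (0,3): δ = 59.42°  ✓
  (0,4): δ = 6.03°  ✓
  (0,5): δ = 68.59°  ✓
  (0,6): δ = 134.00°  ·
  (1,2): δ = 141.91°  ·
  (1,3): δ = 94.51°  ·
  (1,4): δ = 41.12°  ✓
  (1,5): δ = 33.50°  ✓
  (1,6): δ = 98.90°  ·
  (2,3): δ = 132.61°  ·
  (2,4): δ = 79.22°  ·
  (2,5): δ = 4.60°  ✓
  (2,6): δ = 60.81°  ✓
  (3,4): δ = 126.61°  ·
  (3,5): δ = 51.99°  ✓
  (3,6): δ = 13.41°  ✓
  (4,5): δ = 105.38°  ·
  (4,6): δ = 39.98°  ✓
  (5,6): δ = 114.59°  ·
antipodal pairs: 10

count = 10; pairs: (0,3), (0,4), (0,5), (1,4), (1,5), (2,5), (2,6), (3,5), (3,6), (4,6)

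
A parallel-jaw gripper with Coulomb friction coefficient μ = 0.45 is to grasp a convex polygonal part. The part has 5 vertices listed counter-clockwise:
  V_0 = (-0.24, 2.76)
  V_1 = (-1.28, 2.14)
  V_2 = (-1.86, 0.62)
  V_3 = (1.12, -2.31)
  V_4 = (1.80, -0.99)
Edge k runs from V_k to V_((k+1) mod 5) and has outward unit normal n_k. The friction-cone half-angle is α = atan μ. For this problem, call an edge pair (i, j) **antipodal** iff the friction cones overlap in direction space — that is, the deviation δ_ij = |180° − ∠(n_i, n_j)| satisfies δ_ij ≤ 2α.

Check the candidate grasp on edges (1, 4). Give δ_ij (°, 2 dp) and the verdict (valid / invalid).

δ = 49.43°, invalid

α = atan 0.45 = 24.23°;  2α = 48.46°
edge 1: e_1 = (-0.58, -1.52);  n_1 = (-0.9343, +0.3565)
edge 4: e_4 = (-2.04, +3.75);  n_4 = (+0.8784, +0.4779)
∠(n_1, n_4) = 130.57°
δ = |180° − 130.57°| = 49.43°
49.43° > 2α = 48.46°  →  invalid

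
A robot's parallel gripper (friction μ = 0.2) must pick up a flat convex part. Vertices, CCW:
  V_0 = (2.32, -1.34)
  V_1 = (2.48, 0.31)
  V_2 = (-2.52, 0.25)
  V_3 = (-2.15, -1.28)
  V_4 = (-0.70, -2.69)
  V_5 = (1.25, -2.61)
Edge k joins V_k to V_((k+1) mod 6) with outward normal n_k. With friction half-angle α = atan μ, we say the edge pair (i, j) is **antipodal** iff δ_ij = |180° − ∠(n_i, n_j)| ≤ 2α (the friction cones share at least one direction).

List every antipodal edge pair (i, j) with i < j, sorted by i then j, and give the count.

α = atan 0.2 = 11.31°;  2α = 22.62°
n_0 = (+0.9953, -0.0965)
n_1 = (-0.0120, +0.9999)
n_2 = (-0.9720, -0.2351)
n_3 = (-0.6971, -0.7169)
n_4 = (+0.0410, -0.9992)
n_5 = (+0.7648, -0.6443)
  (0,1): δ = 83.77°  ·
  (0,2): δ = 19.13°  ✓
  (0,3): δ = 51.34°  ·
  (0,4): δ = 97.89°  ·
  (0,5): δ = 145.42°  ·
  (1,2): δ = 77.09°  ·
  (1,3): δ = 44.89°  ·
  (1,4): δ = 1.66°  ✓
  (1,5): δ = 49.20°  ·
  (2,3): δ = 147.79°  ·
  (2,4): δ = 101.25°  ·
  (2,5): δ = 53.71°  ·
  (3,4): δ = 133.45°  ·
  (3,5): δ = 85.92°  ·
  (4,5): δ = 132.46°  ·
antipodal pairs: 2

count = 2; pairs: (0,2), (1,4)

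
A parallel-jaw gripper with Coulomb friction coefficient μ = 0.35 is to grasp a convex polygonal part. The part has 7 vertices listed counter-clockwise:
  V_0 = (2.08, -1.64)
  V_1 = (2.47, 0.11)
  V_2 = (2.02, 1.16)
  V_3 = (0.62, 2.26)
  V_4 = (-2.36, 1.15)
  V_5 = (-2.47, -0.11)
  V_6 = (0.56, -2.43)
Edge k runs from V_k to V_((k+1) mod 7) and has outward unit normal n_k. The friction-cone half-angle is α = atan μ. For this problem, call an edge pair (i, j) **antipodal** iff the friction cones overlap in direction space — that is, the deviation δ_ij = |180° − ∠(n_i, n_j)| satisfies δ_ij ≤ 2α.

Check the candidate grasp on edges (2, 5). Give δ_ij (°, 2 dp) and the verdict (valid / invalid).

δ = 0.72°, valid

α = atan 0.35 = 19.29°;  2α = 38.58°
edge 2: e_2 = (-1.40, +1.10);  n_2 = (+0.6178, +0.7863)
edge 5: e_5 = (+3.03, -2.32);  n_5 = (-0.6079, -0.7940)
∠(n_2, n_5) = 179.28°
δ = |180° − 179.28°| = 0.72°
0.72° ≤ 2α = 38.58°  →  valid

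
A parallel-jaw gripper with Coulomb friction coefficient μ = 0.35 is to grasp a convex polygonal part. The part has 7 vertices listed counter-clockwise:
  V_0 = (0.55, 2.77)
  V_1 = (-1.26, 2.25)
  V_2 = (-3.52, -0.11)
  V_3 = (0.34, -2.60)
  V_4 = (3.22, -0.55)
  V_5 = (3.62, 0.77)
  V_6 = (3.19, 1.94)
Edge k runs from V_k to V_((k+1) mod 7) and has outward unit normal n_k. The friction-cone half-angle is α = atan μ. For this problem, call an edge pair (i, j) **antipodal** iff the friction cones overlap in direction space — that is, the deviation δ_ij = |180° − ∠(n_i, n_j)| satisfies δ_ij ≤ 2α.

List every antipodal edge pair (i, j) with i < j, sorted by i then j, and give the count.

α = atan 0.35 = 19.29°;  2α = 38.58°
n_0 = (-0.2761, +0.9611)
n_1 = (-0.7222, +0.6916)
n_2 = (-0.5421, -0.8403)
n_3 = (+0.5799, -0.8147)
n_4 = (+0.9570, -0.2900)
n_5 = (+0.9386, +0.3450)
n_6 = (+0.2999, +0.9540)
  (0,1): δ = 149.79°  ·
  (0,2): δ = 48.85°  ·
  (0,3): δ = 19.41°  ✓
  (0,4): δ = 57.11°  ·
  (0,5): δ = 94.15°  ·
  (0,6): δ = 146.52°  ·
  (1,2): δ = 79.07°  ·
  (1,3): δ = 10.80°  ✓
  (1,4): δ = 26.90°  ✓
  (1,5): δ = 63.94°  ·
  (1,6): δ = 116.31°  ·
  (2,3): δ = 111.73°  ·
  (2,4): δ = 74.03°  ·
  (2,5): δ = 37.00°  ✓
  (2,6): δ = 15.37°  ✓
  (3,4): δ = 142.30°  ·
  (3,5): δ = 105.26°  ·
  (3,6): δ = 52.90°  ·
  (4,5): δ = 142.96°  ·
  (4,6): δ = 90.59°  ·
  (5,6): δ = 127.63°  ·
antipodal pairs: 5

count = 5; pairs: (0,3), (1,3), (1,4), (2,5), (2,6)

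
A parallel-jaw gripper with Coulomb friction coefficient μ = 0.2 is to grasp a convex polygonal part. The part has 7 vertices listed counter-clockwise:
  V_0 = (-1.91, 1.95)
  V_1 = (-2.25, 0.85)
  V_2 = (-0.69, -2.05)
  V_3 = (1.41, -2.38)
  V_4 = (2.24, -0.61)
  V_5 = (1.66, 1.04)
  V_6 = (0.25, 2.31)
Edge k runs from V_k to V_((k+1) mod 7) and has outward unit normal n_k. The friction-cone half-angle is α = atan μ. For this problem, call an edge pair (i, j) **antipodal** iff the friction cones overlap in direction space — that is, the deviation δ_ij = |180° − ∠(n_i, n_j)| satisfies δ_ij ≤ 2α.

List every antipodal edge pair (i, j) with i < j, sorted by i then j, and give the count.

α = atan 0.2 = 11.31°;  2α = 22.62°
n_0 = (-0.9554, +0.2953)
n_1 = (-0.8807, -0.4737)
n_2 = (-0.1552, -0.9879)
n_3 = (+0.9054, -0.4246)
n_4 = (+0.9434, +0.3316)
n_5 = (+0.6693, +0.7430)
n_6 = (-0.1644, +0.9864)
  (0,1): δ = 134.55°  ·
  (0,2): δ = 81.75°  ·
  (0,3): δ = 7.95°  ✓
  (0,4): δ = 36.54°  ·
  (0,5): δ = 65.17°  ·
  (0,6): δ = 116.64°  ·
  (1,2): δ = 127.21°  ·
  (1,3): δ = 53.40°  ·
  (1,4): δ = 8.91°  ✓
  (1,5): δ = 19.71°  ✓
  (1,6): δ = 71.19°  ·
  (2,3): δ = 106.19°  ·
  (2,4): δ = 61.70°  ·
  (2,5): δ = 33.08°  ·
  (2,6): δ = 18.39°  ✓
  (3,4): δ = 135.51°  ·
  (3,5): δ = 106.89°  ·
  (3,6): δ = 55.41°  ·
  (4,5): δ = 151.38°  ·
  (4,6): δ = 99.91°  ·
  (5,6): δ = 128.53°  ·
antipodal pairs: 4

count = 4; pairs: (0,3), (1,4), (1,5), (2,6)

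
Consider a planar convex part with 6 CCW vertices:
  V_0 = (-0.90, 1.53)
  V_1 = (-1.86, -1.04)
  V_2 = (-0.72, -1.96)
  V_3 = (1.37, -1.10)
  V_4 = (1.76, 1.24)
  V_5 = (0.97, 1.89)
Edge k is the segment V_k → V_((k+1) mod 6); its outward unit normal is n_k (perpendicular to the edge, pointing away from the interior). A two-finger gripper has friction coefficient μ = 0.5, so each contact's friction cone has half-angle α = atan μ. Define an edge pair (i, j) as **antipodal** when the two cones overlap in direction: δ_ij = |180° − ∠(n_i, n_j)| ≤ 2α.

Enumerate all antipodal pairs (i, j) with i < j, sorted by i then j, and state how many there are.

count = 5; pairs: (0,2), (0,3), (1,4), (1,5), (2,5)

α = atan 0.5 = 26.57°;  2α = 53.13°
n_0 = (-0.9368, +0.3499)
n_1 = (-0.6280, -0.7782)
n_2 = (+0.3805, -0.9248)
n_3 = (+0.9864, -0.1644)
n_4 = (+0.6354, +0.7722)
n_5 = (-0.1890, +0.9820)
  (0,1): δ = 108.42°  ·
  (0,2): δ = 47.15°  ✓
  (0,3): δ = 11.02°  ✓
  (0,4): δ = 71.04°  ·
  (0,5): δ = 121.38°  ·
  (1,2): δ = 118.73°  ·
  (1,3): δ = 60.56°  ·
  (1,4): δ = 0.54°  ✓
  (1,5): δ = 49.80°  ✓
  (2,3): δ = 121.83°  ·
  (2,4): δ = 61.81°  ·
  (2,5): δ = 11.47°  ✓
  (3,4): δ = 119.98°  ·
  (3,5): δ = 69.64°  ·
  (4,5): δ = 129.66°  ·
antipodal pairs: 5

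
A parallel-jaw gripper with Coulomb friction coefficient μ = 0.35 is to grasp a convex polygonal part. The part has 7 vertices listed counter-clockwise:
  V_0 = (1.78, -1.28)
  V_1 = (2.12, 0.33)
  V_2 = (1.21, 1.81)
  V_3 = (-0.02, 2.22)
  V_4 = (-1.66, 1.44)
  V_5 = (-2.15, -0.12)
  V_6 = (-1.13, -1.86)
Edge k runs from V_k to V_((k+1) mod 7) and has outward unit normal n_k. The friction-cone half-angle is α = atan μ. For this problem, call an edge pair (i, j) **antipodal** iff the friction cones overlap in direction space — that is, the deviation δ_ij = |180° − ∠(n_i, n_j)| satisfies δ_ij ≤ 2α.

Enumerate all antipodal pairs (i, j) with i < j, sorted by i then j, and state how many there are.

count = 4; pairs: (0,4), (1,5), (2,6), (3,6)

α = atan 0.35 = 19.29°;  2α = 38.58°
n_0 = (+0.9784, -0.2066)
n_1 = (+0.8519, +0.5238)
n_2 = (+0.3162, +0.9487)
n_3 = (-0.4295, +0.9031)
n_4 = (-0.9540, +0.2997)
n_5 = (-0.8627, -0.5057)
n_6 = (+0.1955, -0.9807)
  (0,1): δ = 136.49°  ·
  (0,2): δ = 96.51°  ·
  (0,3): δ = 52.64°  ·
  (0,4): δ = 5.51°  ✓
  (0,5): δ = 42.30°  ·
  (0,6): δ = 113.20°  ·
  (1,2): δ = 140.02°  ·
  (1,3): δ = 96.15°  ·
  (1,4): δ = 49.02°  ·
  (1,5): δ = 1.21°  ✓
  (1,6): δ = 69.69°  ·
  (2,3): δ = 136.13°  ·
  (2,4): δ = 89.00°  ·
  (2,5): δ = 41.19°  ·
  (2,6): δ = 29.71°  ✓
  (3,4): δ = 132.87°  ·
  (3,5): δ = 85.06°  ·
  (3,6): δ = 14.16°  ✓
  (4,5): δ = 132.18°  ·
  (4,6): δ = 61.29°  ·
  (5,6): δ = 109.11°  ·
antipodal pairs: 4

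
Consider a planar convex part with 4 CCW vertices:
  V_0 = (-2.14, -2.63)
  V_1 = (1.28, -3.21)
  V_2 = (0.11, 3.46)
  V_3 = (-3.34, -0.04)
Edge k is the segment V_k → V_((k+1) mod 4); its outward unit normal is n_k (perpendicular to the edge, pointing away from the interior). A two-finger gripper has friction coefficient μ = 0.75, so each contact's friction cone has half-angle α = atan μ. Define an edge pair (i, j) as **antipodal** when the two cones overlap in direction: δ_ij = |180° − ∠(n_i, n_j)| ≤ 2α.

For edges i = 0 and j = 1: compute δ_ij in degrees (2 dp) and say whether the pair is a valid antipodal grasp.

α = atan 0.75 = 36.87°;  2α = 73.74°
edge 0: e_0 = (+3.42, -0.58);  n_0 = (-0.1672, -0.9859)
edge 1: e_1 = (-1.17, +6.67);  n_1 = (+0.9850, +0.1728)
∠(n_0, n_1) = 109.57°
δ = |180° − 109.57°| = 70.43°
70.43° ≤ 2α = 73.74°  →  valid

δ = 70.43°, valid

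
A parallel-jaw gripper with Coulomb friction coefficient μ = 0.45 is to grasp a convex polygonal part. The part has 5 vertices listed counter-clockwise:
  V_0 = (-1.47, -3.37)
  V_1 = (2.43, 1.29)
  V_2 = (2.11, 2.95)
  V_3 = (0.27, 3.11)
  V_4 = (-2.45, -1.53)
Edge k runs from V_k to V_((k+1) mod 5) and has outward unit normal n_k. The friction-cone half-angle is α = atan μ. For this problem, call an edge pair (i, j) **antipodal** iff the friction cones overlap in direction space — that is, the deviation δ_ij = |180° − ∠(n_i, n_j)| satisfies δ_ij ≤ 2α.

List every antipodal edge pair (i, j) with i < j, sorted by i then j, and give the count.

count = 3; pairs: (0,3), (1,3), (1,4)

α = atan 0.45 = 24.23°;  2α = 48.46°
n_0 = (+0.7669, -0.6418)
n_1 = (+0.9819, +0.1893)
n_2 = (+0.0866, +0.9962)
n_3 = (-0.8627, +0.5057)
n_4 = (-0.8826, -0.4701)
  (0,1): δ = 129.16°  ·
  (0,2): δ = 55.04°  ·
  (0,3): δ = 9.55°  ✓
  (0,4): δ = 67.97°  ·
  (1,2): δ = 105.88°  ·
  (1,3): δ = 41.29°  ✓
  (1,4): δ = 17.13°  ✓
  (2,3): δ = 115.41°  ·
  (2,4): δ = 56.99°  ·
  (3,4): δ = 121.58°  ·
antipodal pairs: 3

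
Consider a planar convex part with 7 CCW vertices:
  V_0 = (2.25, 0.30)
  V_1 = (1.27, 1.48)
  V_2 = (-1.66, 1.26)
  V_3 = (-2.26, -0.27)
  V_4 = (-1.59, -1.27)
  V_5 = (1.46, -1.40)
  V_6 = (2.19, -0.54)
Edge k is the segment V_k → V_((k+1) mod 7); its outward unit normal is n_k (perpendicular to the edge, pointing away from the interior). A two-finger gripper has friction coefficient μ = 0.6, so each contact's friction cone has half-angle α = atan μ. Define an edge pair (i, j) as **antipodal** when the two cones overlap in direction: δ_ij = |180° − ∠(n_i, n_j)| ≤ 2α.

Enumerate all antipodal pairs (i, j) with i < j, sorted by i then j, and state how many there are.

count = 9; pairs: (0,2), (0,3), (0,4), (1,3), (1,4), (1,5), (2,5), (2,6), (3,6)

α = atan 0.6 = 30.96°;  2α = 61.93°
n_0 = (+0.7693, +0.6389)
n_1 = (-0.0749, +0.9972)
n_2 = (-0.9310, +0.3651)
n_3 = (-0.8308, -0.5566)
n_4 = (-0.0426, -0.9991)
n_5 = (+0.7624, -0.6471)
n_6 = (+0.9975, -0.0712)
  (0,1): δ = 125.42°  ·
  (0,2): δ = 61.12°  ✓
  (0,3): δ = 5.89°  ✓
  (0,4): δ = 47.85°  ✓
  (0,5): δ = 99.96°  ·
  (0,6): δ = 136.20°  ·
  (1,2): δ = 115.71°  ·
  (1,3): δ = 60.47°  ✓
  (1,4): δ = 6.73°  ✓
  (1,5): δ = 45.38°  ✓
  (1,6): δ = 81.62°  ·
  (2,3): δ = 124.76°  ·
  (2,4): δ = 71.03°  ·
  (2,5): δ = 18.91°  ✓
  (2,6): δ = 17.33°  ✓
  (3,4): δ = 126.26°  ·
  (3,5): δ = 74.15°  ·
  (3,6): δ = 37.91°  ✓
  (4,5): δ = 127.89°  ·
  (4,6): δ = 91.64°  ·
  (5,6): δ = 143.76°  ·
antipodal pairs: 9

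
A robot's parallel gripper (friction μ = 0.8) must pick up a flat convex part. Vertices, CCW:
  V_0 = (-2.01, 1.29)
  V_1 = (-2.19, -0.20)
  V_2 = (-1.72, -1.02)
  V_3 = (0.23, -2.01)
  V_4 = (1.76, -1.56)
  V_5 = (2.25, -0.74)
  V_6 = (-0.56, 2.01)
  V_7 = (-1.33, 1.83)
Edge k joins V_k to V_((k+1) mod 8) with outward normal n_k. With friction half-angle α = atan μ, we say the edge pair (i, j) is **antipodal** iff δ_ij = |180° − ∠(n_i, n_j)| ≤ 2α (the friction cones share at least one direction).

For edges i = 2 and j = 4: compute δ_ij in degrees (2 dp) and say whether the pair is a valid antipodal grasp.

δ = 93.94°, invalid

α = atan 0.8 = 38.66°;  2α = 77.32°
edge 2: e_2 = (+1.95, -0.99);  n_2 = (-0.4527, -0.8917)
edge 4: e_4 = (+0.49, +0.82);  n_4 = (+0.8584, -0.5130)
∠(n_2, n_4) = 86.06°
δ = |180° − 86.06°| = 93.94°
93.94° > 2α = 77.32°  →  invalid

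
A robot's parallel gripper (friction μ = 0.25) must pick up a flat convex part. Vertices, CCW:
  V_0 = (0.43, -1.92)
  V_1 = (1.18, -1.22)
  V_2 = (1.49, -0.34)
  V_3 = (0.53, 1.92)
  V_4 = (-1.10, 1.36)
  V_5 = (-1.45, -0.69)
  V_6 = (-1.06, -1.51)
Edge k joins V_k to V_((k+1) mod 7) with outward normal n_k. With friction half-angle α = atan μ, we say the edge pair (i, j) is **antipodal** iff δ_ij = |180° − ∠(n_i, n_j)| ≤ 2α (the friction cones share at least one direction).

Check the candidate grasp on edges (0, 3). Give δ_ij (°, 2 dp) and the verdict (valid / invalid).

α = atan 0.25 = 14.04°;  2α = 28.07°
edge 0: e_0 = (+0.75, +0.70);  n_0 = (+0.6823, -0.7311)
edge 3: e_3 = (-1.63, -0.56);  n_3 = (-0.3249, +0.9457)
∠(n_0, n_3) = 155.94°
δ = |180° − 155.94°| = 24.06°
24.06° ≤ 2α = 28.07°  →  valid

δ = 24.06°, valid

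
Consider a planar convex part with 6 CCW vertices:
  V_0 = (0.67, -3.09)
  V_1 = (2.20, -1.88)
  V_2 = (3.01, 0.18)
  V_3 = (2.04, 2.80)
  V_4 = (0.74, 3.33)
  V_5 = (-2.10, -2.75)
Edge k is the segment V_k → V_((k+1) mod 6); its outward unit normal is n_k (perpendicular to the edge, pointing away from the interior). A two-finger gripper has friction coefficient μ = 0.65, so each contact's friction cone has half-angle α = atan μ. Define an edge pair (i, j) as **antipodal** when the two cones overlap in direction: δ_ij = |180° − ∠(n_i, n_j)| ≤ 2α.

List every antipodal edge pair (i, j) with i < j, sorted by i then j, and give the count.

α = atan 0.65 = 33.02°;  2α = 66.05°
n_0 = (+0.6203, -0.7844)
n_1 = (+0.9306, -0.3659)
n_2 = (+0.9378, +0.3472)
n_3 = (+0.3775, +0.9260)
n_4 = (-0.9060, +0.4232)
n_5 = (-0.1218, -0.9926)
  (0,1): δ = 149.80°  ·
  (0,2): δ = 108.02°  ·
  (0,3): δ = 60.52°  ✓
  (0,4): δ = 26.62°  ✓
  (0,5): δ = 134.66°  ·
  (1,2): δ = 138.22°  ·
  (1,3): δ = 90.72°  ·
  (1,4): δ = 3.57°  ✓
  (1,5): δ = 104.47°  ·
  (2,3): δ = 132.50°  ·
  (2,4): δ = 45.35°  ✓
  (2,5): δ = 62.69°  ✓
  (3,4): δ = 92.86°  ·
  (3,5): δ = 15.18°  ✓
  (4,5): δ = 71.96°  ·
antipodal pairs: 6

count = 6; pairs: (0,3), (0,4), (1,4), (2,4), (2,5), (3,5)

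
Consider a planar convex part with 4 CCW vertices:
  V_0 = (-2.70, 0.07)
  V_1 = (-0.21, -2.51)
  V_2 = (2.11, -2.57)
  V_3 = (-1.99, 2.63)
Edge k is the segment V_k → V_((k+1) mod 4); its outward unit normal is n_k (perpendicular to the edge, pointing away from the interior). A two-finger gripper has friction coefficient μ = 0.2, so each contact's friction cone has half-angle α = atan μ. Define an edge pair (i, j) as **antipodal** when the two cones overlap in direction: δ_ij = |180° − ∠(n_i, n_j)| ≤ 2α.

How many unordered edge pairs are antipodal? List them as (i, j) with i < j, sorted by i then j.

α = atan 0.2 = 11.31°;  2α = 22.62°
n_0 = (-0.7195, -0.6944)
n_1 = (-0.0259, -0.9997)
n_2 = (+0.7853, +0.6192)
n_3 = (-0.9636, +0.2673)
  (0,1): δ = 135.46°  ·
  (0,2): δ = 5.73°  ✓
  (0,3): δ = 120.52°  ·
  (1,2): δ = 50.26°  ·
  (1,3): δ = 75.98°  ·
  (2,3): δ = 53.76°  ·
antipodal pairs: 1

count = 1; pairs: (0,2)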